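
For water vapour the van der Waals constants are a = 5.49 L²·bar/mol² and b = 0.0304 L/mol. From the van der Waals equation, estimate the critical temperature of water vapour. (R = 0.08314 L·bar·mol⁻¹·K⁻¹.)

T_c ≈ 643.6 K

For a van der Waals gas, T_c = 8a/(27Rb).
T_c = 8×5.49/(27×0.08314×0.0304) = 43.920/0.068241 = 643.6 K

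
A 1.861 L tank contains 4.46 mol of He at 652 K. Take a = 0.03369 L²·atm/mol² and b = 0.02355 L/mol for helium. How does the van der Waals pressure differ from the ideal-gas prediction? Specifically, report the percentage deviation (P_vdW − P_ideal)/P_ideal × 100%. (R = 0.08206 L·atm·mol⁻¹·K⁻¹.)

Ideal: P_ideal = nRT/V = (4.46)(0.08206)(652)/1.861 = 128.223 atm
vdW: P = nRT/(V − nb) − a n²/V² = 238.624/1.75597 − 0.670148/3.46332 = 135.893 − 0.193499 = 135.700 atm
% deviation = (135.700 − 128.223)/128.223 × 100% = 5.83%

5.83 %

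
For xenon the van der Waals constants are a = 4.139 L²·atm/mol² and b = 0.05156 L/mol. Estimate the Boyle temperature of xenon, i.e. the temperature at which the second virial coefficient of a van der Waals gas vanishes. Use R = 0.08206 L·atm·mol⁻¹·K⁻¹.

T_B ≈ 978.3 K

For a van der Waals gas the second virial coefficient B₂ = b − a/(RT) vanishes at T_B = a/(Rb).
T_B = 4.139/(0.08206×0.05156) = 4.139/0.0042310 = 978.3 K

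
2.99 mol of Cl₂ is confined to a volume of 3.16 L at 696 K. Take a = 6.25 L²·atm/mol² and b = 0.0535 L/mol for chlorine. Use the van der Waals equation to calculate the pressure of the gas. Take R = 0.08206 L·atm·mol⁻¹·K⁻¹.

P ≈ 51.33 atm

P = nRT/(V − nb) − a n²/V²
nRT/(V − nb) = (2.99)(0.08206)(696)/(3.16 − 2.99×0.0535) = 170.77/3.0000 = 56.923 atm
a n²/V² = (6.25)(2.99)²/(3.16)² = 5.5956 atm
P = 56.923 − 5.5956 = 51.33 atm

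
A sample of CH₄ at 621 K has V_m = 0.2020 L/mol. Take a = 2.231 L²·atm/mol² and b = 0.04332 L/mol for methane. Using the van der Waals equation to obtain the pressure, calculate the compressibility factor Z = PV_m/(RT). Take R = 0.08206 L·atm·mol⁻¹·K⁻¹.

P = RT/(V_m − b) − a/V_m² = (0.08206)(621)/(0.2020 − 0.04332) − 2.231/(0.2020)²
  = 50.959/0.15868 − 54.676 = 321.14 − 54.676 = 266.46 atm
Z = PV_m/(RT) = (266.46)(0.2020)/((0.08206)(621)) = 53.825/50.959 = 1.056

Z ≈ 1.056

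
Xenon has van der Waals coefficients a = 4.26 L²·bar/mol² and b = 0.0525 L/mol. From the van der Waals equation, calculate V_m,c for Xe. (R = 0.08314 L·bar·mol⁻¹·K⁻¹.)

V_m,c ≈ 0.1575 L/mol

For a van der Waals gas, V_m,c = 3b.
V_m,c = 3×0.0525 = 0.1575 L/mol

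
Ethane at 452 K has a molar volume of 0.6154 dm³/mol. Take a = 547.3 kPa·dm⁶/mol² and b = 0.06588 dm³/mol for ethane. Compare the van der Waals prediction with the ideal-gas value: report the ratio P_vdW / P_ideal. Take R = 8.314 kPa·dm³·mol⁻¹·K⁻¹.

P_vdW / P_ideal ≈ 0.8832

Ideal: P_ideal = RT/V_m = (8.314)(452)/0.6154 = 6106.48 kPa
vdW: P = RT/(V_m − b) − a/V_m² = 3757.93/0.549520 − 547.3/0.378717 = 6838.57 − 1445.14 = 5393.43 kPa
Ratio = 5393.43/6106.48 = 0.8832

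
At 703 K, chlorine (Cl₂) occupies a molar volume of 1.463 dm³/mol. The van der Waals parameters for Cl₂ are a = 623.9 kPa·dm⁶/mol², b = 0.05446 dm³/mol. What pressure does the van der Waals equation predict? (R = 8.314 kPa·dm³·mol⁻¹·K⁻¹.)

P ≈ 3858 kPa

P = RT/(V_m − b) − a/V_m²
RT/(V_m − b) = (8.314)(703)/(1.463 − 0.05446) = 5844.7/1.4085 = 4149.6 kPa
a/V_m² = 623.9/(1.463)² = 291.49 kPa
P = 4149.6 − 291.49 = 3858 kPa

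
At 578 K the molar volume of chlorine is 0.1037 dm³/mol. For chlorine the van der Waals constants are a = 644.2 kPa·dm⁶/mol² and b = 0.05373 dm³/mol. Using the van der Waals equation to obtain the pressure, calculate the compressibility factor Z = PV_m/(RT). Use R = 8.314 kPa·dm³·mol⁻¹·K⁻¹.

Z ≈ 0.7825

P = RT/(V_m − b) − a/V_m² = (8.314)(578)/(0.1037 − 0.05373) − 644.2/(0.1037)²
  = 4805.5/0.049970 − 59905 = 96168 − 59905 = 36263 kPa
Z = PV_m/(RT) = (36263)(0.1037)/((8.314)(578)) = 3760.5/4805.5 = 0.7825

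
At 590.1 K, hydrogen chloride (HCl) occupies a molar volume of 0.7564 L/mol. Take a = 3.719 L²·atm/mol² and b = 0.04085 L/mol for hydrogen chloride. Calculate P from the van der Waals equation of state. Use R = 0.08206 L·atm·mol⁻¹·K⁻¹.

P ≈ 61.17 atm

P = RT/(V_m − b) − a/V_m²
RT/(V_m − b) = (0.08206)(590.1)/(0.7564 − 0.04085) = 48.424/0.71555 = 67.674 atm
a/V_m² = 3.719/(0.7564)² = 6.5001 atm
P = 67.674 − 6.5001 = 61.17 atm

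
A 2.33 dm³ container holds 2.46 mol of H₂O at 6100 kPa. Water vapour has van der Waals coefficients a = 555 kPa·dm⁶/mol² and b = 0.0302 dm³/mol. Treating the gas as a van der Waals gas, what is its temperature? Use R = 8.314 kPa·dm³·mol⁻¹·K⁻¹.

T = (P + a n²/V²)(V − nb)/(nR)
P + a n²/V² = 6100 + (555)(2.46)²/(2.33)² = 6718.7 kPa
V − nb = 2.33 − (2.46)(0.0302) = 2.2557 dm³
T = (6718.7)(2.2557)/((2.46)(8.314)) = 741.0 K

T ≈ 741.0 K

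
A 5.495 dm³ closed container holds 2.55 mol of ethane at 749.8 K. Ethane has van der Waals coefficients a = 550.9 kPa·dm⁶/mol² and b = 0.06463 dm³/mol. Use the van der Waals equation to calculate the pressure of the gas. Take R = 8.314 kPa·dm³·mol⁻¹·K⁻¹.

P = nRT/(V − nb) − a n²/V²
nRT/(V − nb) = (2.55)(8.314)(749.8)/(5.495 − 2.55×0.06463) = 15896/5.3302 = 2982.3 kPa
a n²/V² = (550.9)(2.55)²/(5.495)² = 118.64 kPa
P = 2982.3 − 118.64 = 2864 kPa

P ≈ 2864 kPa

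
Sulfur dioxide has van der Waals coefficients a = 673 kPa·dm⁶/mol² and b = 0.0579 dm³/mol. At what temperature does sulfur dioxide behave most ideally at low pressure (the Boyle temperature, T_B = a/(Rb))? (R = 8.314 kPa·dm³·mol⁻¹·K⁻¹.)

T_B ≈ 1398 K

For a van der Waals gas the second virial coefficient B₂ = b − a/(RT) vanishes at T_B = a/(Rb).
T_B = 673/(8.314×0.0579) = 673/0.48138 = 1398 K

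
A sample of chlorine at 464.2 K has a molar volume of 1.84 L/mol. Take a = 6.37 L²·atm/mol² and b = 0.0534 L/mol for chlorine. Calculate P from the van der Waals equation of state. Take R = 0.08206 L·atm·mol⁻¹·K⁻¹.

P = RT/(V_m − b) − a/V_m²
RT/(V_m − b) = (0.08206)(464.2)/(1.84 − 0.0534) = 38.092/1.7866 = 21.321 atm
a/V_m² = 6.37/(1.84)² = 1.8815 atm
P = 21.321 − 1.8815 = 19.44 atm

P ≈ 19.44 atm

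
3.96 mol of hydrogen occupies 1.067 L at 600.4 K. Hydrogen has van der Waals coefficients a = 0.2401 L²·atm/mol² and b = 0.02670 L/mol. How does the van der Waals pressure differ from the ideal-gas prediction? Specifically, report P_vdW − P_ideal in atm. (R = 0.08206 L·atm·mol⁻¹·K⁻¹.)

Ideal: P_ideal = nRT/V = (3.96)(0.08206)(600.4)/1.067 = 182.853 atm
vdW: P = nRT/(V − nb) − a n²/V² = 195.105/0.961268 − 3.76515/1.13849 = 202.966 − 3.30714 = 199.659 atm
ΔP = 199.659 − 182.853 = 16.81 atm

ΔP ≈ 16.81 atm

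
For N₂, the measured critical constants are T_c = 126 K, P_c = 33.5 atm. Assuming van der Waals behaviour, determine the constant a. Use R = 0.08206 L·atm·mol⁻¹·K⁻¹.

a ≈ 1.346 L²·atm/mol²

From T_c = 8a/(27Rb) and P_c = a/(27b²): a = 27 R² T_c²/(64 P_c).
a = 27×(0.08206)²×(126)²/(64×33.5) = 2886.5/2144.0 = 1.346 L²·atm/mol²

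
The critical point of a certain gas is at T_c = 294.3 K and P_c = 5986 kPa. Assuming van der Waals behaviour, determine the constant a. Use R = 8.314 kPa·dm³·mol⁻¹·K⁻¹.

From T_c = 8a/(27Rb) and P_c = a/(27b²): a = 27 R² T_c²/(64 P_c).
a = 27×(8.314)²×(294.3)²/(64×5986) = 161645764/383104 = 421.9 kPa·dm⁶/mol²

a ≈ 421.9 kPa·dm⁶/mol²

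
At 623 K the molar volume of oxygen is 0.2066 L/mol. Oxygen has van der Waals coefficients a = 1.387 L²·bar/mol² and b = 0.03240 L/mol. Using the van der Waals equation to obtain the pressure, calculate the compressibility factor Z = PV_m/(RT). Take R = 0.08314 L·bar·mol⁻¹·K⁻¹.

Z ≈ 1.056

P = RT/(V_m − b) − a/V_m² = (0.08314)(623)/(0.2066 − 0.03240) − 1.387/(0.2066)²
  = 51.796/0.17420 − 32.495 = 297.34 − 32.495 = 264.85 bar
Z = PV_m/(RT) = (264.85)(0.2066)/((0.08314)(623)) = 54.718/51.796 = 1.056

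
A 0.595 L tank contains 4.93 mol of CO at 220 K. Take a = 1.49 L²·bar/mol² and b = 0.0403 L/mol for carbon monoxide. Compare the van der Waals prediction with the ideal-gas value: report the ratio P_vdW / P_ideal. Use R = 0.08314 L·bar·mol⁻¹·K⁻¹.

Ideal: P_ideal = nRT/V = (4.93)(0.08314)(220)/0.595 = 151.552 bar
vdW: P = nRT/(V − nb) − a n²/V² = 90.1736/0.396321 − 36.2143/0.354025 = 227.527 − 102.293 = 125.234 bar
Ratio = 125.234/151.552 = 0.8263

P_vdW / P_ideal ≈ 0.8263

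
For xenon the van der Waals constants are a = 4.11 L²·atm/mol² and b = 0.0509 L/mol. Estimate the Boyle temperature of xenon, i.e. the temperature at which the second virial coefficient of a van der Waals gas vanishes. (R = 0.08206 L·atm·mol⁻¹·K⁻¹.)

For a van der Waals gas the second virial coefficient B₂ = b − a/(RT) vanishes at T_B = a/(Rb).
T_B = 4.11/(0.08206×0.0509) = 4.11/0.0041769 = 984.0 K

T_B ≈ 984.0 K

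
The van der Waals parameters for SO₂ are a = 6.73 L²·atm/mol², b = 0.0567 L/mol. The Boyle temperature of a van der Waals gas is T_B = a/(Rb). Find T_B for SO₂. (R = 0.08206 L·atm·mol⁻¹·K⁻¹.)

For a van der Waals gas the second virial coefficient B₂ = b − a/(RT) vanishes at T_B = a/(Rb).
T_B = 6.73/(0.08206×0.0567) = 6.73/0.0046528 = 1446 K

T_B ≈ 1446 K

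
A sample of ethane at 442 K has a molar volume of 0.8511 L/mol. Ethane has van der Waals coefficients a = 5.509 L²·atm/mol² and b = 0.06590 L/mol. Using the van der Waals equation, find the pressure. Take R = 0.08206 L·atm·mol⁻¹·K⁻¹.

P ≈ 38.59 atm

P = RT/(V_m − b) − a/V_m²
RT/(V_m − b) = (0.08206)(442)/(0.8511 − 0.06590) = 36.271/0.78520 = 46.193 atm
a/V_m² = 5.509/(0.8511)² = 7.6052 atm
P = 46.193 − 7.6052 = 38.59 atm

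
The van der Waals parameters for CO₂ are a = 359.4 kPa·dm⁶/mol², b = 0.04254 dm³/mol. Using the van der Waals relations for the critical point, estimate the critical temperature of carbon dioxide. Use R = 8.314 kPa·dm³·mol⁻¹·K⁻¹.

For a van der Waals gas, T_c = 8a/(27Rb).
T_c = 8×359.4/(27×8.314×0.04254) = 2875.2/9.5493 = 301.1 K

T_c ≈ 301.1 K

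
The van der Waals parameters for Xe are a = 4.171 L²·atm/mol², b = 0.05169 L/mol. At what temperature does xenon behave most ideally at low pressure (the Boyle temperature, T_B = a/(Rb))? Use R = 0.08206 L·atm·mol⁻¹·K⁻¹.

T_B ≈ 983.3 K

For a van der Waals gas the second virial coefficient B₂ = b − a/(RT) vanishes at T_B = a/(Rb).
T_B = 4.171/(0.08206×0.05169) = 4.171/0.0042417 = 983.3 K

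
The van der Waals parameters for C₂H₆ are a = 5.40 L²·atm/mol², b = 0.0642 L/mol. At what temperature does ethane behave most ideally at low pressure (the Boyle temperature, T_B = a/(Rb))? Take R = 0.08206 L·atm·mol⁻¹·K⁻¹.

T_B ≈ 1025 K

For a van der Waals gas the second virial coefficient B₂ = b − a/(RT) vanishes at T_B = a/(Rb).
T_B = 5.40/(0.08206×0.0642) = 5.40/0.0052683 = 1025 K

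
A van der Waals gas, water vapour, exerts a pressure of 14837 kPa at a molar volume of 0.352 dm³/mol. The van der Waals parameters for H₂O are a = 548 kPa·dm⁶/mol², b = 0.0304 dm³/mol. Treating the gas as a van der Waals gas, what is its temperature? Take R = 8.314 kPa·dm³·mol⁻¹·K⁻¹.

T ≈ 745.0 K

T = (P + a/V_m²)(V_m − b)/R
P + a/V_m² = 14837 + 548/(0.352)² = 19260 kPa
V_m − b = 0.352 − 0.0304 = 0.32160 dm³/mol
T = (19260)(0.32160)/8.314 = 745.0 K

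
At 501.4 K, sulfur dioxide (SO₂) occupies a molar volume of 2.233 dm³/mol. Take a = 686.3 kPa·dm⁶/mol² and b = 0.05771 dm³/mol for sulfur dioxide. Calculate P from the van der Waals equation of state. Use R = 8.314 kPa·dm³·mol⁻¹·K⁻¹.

P = RT/(V_m − b) − a/V_m²
RT/(V_m − b) = (8.314)(501.4)/(2.233 − 0.05771) = 4168.6/2.1753 = 1916.3 kPa
a/V_m² = 686.3/(2.233)² = 137.64 kPa
P = 1916.3 − 137.64 = 1779 kPa

P ≈ 1779 kPa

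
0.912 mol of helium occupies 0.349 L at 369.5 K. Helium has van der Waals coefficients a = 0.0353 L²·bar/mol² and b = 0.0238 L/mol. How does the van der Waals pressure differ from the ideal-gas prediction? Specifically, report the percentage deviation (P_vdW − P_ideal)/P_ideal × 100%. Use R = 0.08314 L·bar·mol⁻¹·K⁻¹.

6.33 %

Ideal: P_ideal = nRT/V = (0.912)(0.08314)(369.5)/0.349 = 80.2775 bar
vdW: P = nRT/(V − nb) − a n²/V² = 28.0168/0.327294 − 0.0293606/0.121801 = 85.6013 − 0.241054 = 85.3602 bar
% deviation = (85.3602 − 80.2775)/80.2775 × 100% = 6.33%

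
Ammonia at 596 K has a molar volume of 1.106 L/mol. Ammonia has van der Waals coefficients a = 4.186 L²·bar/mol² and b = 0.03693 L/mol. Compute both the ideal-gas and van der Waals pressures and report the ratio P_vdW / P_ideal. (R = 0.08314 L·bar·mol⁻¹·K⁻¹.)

Ideal: P_ideal = RT/V_m = (0.08314)(596)/1.106 = 44.8024 bar
vdW: P = RT/(V_m − b) − a/V_m² = 49.5514/1.06907 − 4.186/1.22324 = 46.3500 − 3.42206 = 42.9279 bar
Ratio = 42.9279/44.8024 = 0.9582

P_vdW / P_ideal ≈ 0.9582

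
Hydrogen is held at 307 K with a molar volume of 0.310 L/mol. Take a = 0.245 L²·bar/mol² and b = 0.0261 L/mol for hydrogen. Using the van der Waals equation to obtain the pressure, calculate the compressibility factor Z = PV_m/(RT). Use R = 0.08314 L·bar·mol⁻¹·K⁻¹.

Z ≈ 1.061

P = RT/(V_m − b) − a/V_m² = (0.08314)(307)/(0.310 − 0.0261) − 0.245/(0.310)²
  = 25.524/0.28390 − 2.5494 = 89.905 − 2.5494 = 87.356 bar
Z = PV_m/(RT) = (87.356)(0.310)/((0.08314)(307)) = 27.080/25.524 = 1.061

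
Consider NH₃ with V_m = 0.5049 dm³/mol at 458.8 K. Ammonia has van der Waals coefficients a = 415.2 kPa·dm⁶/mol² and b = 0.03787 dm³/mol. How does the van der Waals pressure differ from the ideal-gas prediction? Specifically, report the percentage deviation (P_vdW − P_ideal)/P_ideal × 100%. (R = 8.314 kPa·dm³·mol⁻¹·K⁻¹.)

-13.45 %

Ideal: P_ideal = RT/V_m = (8.314)(458.8)/0.5049 = 7554.89 kPa
vdW: P = RT/(V_m − b) − a/V_m² = 3814.46/0.467030 − 415.2/0.254924 = 8167.48 − 1628.72 = 6538.76 kPa
% deviation = (6538.76 − 7554.89)/7554.89 × 100% = -13.45%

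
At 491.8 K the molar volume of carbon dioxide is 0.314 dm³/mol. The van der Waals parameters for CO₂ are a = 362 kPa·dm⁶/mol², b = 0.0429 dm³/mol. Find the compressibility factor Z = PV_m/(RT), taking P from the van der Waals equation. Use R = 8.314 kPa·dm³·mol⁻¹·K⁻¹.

P = RT/(V_m − b) − a/V_m² = (8.314)(491.8)/(0.314 − 0.0429) − 362/(0.314)²
  = 4088.8/0.27110 − 3671.5 = 15082 − 3671.5 = 11411 kPa
Z = PV_m/(RT) = (11411)(0.314)/((8.314)(491.8)) = 3583.1/4088.8 = 0.8763

Z ≈ 0.8763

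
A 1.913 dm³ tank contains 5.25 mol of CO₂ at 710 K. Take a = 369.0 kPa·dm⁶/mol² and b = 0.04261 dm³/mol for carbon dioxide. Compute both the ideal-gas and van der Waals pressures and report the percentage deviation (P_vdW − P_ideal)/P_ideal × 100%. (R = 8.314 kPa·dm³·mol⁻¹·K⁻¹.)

-3.91 %

Ideal: P_ideal = nRT/V = (5.25)(8.314)(710)/1.913 = 16199.9 kPa
vdW: P = nRT/(V − nb) − a n²/V² = 30990.4/1.68930 − 10170.6/3.65957 = 18345.1 − 2779.18 = 15565.9 kPa
% deviation = (15565.9 − 16199.9)/16199.9 × 100% = -3.91%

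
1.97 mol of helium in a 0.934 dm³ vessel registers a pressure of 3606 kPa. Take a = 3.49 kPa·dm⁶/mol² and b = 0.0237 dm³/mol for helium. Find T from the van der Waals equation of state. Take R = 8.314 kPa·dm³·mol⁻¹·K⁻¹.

T = (P + a n²/V²)(V − nb)/(nR)
P + a n²/V² = 3606 + (3.49)(1.97)²/(0.934)² = 3621.5 kPa
V − nb = 0.934 − (1.97)(0.0237) = 0.88731 dm³
T = (3621.5)(0.88731)/((1.97)(8.314)) = 196.2 K

T ≈ 196.2 K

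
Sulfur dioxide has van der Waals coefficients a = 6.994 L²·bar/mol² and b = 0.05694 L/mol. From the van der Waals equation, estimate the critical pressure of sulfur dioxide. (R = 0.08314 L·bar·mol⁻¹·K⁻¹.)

P_c ≈ 79.90 bar

For a van der Waals gas, P_c = a/(27b²).
P_c = 6.994/(27×(0.05694)²) = 6.994/0.087538 = 79.90 bar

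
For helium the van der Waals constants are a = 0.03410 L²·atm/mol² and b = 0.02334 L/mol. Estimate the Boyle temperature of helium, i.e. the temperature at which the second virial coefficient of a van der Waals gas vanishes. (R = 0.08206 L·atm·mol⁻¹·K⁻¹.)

For a van der Waals gas the second virial coefficient B₂ = b − a/(RT) vanishes at T_B = a/(Rb).
T_B = 0.03410/(0.08206×0.02334) = 0.03410/0.0019153 = 17.80 K

T_B ≈ 17.80 K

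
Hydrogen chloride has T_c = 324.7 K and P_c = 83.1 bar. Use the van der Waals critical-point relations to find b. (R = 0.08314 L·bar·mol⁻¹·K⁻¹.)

b ≈ 0.04061 L/mol

From T_c = 8a/(27Rb) and P_c = a/(27b²): b = R T_c/(8 P_c).
b = (0.08314)(324.7)/(8×83.1) = 26.996/664.80 = 0.04061 L/mol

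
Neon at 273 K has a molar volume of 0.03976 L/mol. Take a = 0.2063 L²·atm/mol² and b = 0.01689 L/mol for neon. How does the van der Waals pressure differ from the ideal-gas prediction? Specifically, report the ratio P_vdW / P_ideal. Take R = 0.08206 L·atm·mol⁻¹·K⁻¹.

Ideal: P_ideal = RT/V_m = (0.08206)(273)/0.03976 = 563.440 atm
vdW: P = RT/(V_m − b) − a/V_m² = 22.4024/0.0228700 − 0.2063/0.00158086 = 979.554 − 130.499 = 849.055 atm
Ratio = 849.055/563.440 = 1.507

P_vdW / P_ideal ≈ 1.507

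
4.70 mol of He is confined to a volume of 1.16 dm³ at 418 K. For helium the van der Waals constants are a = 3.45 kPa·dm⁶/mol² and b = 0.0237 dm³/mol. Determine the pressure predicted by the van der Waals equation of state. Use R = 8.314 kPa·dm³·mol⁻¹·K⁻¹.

P ≈ 15520 kPa

P = nRT/(V − nb) − a n²/V²
nRT/(V − nb) = (4.70)(8.314)(418)/(1.16 − 4.70×0.0237) = 16334/1.0486 = 15577 kPa
a n²/V² = (3.45)(4.70)²/(1.16)² = 56.637 kPa
P = 15577 − 56.637 = 15520 kPa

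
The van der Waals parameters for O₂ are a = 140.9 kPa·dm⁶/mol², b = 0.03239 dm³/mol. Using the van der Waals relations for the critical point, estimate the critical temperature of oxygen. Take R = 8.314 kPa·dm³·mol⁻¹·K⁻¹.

For a van der Waals gas, T_c = 8a/(27Rb).
T_c = 8×140.9/(27×8.314×0.03239) = 1127.2/7.2708 = 155.0 K

T_c ≈ 155.0 K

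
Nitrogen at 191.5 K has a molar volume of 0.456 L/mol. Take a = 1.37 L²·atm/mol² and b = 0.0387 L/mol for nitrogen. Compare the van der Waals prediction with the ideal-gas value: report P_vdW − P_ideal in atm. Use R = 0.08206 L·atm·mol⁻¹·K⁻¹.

ΔP ≈ -3.393 atm

Ideal: P_ideal = RT/V_m = (0.08206)(191.5)/0.456 = 34.4616 atm
vdW: P = RT/(V_m − b) − a/V_m² = 15.7145/0.417300 − 1.37/0.207936 = 37.6576 − 6.58857 = 31.0690 atm
ΔP = 31.0690 − 34.4616 = -3.393 atm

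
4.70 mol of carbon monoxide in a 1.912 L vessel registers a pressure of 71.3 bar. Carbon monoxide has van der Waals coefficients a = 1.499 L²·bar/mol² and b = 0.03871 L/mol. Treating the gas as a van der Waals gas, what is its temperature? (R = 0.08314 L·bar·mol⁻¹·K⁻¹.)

T = (P + a n²/V²)(V − nb)/(nR)
P + a n²/V² = 71.3 + (1.499)(4.70)²/(1.912)² = 80.358 bar
V − nb = 1.912 − (4.70)(0.03871) = 1.7301 L
T = (80.358)(1.7301)/((4.70)(0.08314)) = 355.8 K

T ≈ 355.8 K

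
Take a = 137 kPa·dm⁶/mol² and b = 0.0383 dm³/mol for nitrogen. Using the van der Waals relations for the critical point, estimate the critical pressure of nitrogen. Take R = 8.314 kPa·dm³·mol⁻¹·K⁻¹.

For a van der Waals gas, P_c = a/(27b²).
P_c = 137/(27×(0.0383)²) = 137/0.039606 = 3459 kPa

P_c ≈ 3459 kPa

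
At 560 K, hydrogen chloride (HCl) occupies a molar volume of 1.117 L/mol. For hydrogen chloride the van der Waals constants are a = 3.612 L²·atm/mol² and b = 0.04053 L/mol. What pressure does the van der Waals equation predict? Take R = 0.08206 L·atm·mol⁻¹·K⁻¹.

P ≈ 39.79 atm

P = RT/(V_m − b) − a/V_m²
RT/(V_m − b) = (0.08206)(560)/(1.117 − 0.04053) = 45.954/1.0765 = 42.688 atm
a/V_m² = 3.612/(1.117)² = 2.8950 atm
P = 42.688 − 2.8950 = 39.79 atm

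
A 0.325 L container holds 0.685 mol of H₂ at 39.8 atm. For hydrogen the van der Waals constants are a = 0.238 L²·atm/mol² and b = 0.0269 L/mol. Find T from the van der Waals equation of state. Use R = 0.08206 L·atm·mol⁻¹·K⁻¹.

T ≈ 222.8 K

T = (P + a n²/V²)(V − nb)/(nR)
P + a n²/V² = 39.8 + (0.238)(0.685)²/(0.325)² = 40.857 atm
V − nb = 0.325 − (0.685)(0.0269) = 0.30657 L
T = (40.857)(0.30657)/((0.685)(0.08206)) = 222.8 K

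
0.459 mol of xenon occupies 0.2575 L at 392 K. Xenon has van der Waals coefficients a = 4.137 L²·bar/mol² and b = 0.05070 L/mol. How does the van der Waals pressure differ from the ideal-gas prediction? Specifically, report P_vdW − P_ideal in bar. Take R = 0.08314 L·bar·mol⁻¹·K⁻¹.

Ideal: P_ideal = nRT/V = (0.459)(0.08314)(392)/0.2575 = 58.0940 bar
vdW: P = nRT/(V − nb) − a n²/V² = 14.9592/0.234229 − 0.871587/0.0663063 = 63.8657 − 13.1449 = 50.7208 bar
ΔP = 50.7208 − 58.0940 = -7.373 bar

ΔP ≈ -7.373 bar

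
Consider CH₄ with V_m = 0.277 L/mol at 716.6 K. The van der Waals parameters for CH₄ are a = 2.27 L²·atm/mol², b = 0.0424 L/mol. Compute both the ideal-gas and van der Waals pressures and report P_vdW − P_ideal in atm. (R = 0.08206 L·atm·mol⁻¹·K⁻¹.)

Ideal: P_ideal = RT/V_m = (0.08206)(716.6)/0.277 = 212.290 atm
vdW: P = RT/(V_m − b) − a/V_m² = 58.8042/0.234600 − 2.27/0.0767290 = 250.657 − 29.5846 = 221.072 atm
ΔP = 221.072 − 212.290 = 8.78 atm

ΔP ≈ 8.78 atm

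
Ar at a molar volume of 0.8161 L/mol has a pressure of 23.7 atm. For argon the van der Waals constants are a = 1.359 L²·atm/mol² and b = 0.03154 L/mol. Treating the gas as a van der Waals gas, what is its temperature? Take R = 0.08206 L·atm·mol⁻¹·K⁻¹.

T = (P + a/V_m²)(V_m − b)/R
P + a/V_m² = 23.7 + 1.359/(0.8161)² = 25.740 atm
V_m − b = 0.8161 − 0.03154 = 0.78456 L/mol
T = (25.740)(0.78456)/0.08206 = 246.1 K

T ≈ 246.1 K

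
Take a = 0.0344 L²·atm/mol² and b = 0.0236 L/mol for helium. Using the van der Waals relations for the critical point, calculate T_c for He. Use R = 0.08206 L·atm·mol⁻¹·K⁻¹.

T_c ≈ 5.263 K

For a van der Waals gas, T_c = 8a/(27Rb).
T_c = 8×0.0344/(27×0.08206×0.0236) = 0.27520/0.052289 = 5.263 K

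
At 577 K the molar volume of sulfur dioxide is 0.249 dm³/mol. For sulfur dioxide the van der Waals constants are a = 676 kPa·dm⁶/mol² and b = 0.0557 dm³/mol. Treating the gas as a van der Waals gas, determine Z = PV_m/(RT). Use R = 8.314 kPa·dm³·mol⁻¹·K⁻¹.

Z ≈ 0.7222

P = RT/(V_m − b) − a/V_m² = (8.314)(577)/(0.249 − 0.0557) − 676/(0.249)²
  = 4797.2/0.19330 − 10903 = 24817 − 10903 = 13914 kPa
Z = PV_m/(RT) = (13914)(0.249)/((8.314)(577)) = 3464.6/4797.2 = 0.7222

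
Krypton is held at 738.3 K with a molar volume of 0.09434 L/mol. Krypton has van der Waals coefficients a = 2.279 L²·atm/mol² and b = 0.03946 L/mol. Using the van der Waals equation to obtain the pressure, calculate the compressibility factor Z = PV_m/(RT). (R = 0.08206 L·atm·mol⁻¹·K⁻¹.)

Z ≈ 1.320

P = RT/(V_m − b) − a/V_m² = (0.08206)(738.3)/(0.09434 − 0.03946) − 2.279/(0.09434)²
  = 60.585/0.054880 − 256.07 = 1104.0 − 256.07 = 847.9 atm
Z = PV_m/(RT) = (847.9)(0.09434)/((0.08206)(738.3)) = 79.991/60.585 = 1.320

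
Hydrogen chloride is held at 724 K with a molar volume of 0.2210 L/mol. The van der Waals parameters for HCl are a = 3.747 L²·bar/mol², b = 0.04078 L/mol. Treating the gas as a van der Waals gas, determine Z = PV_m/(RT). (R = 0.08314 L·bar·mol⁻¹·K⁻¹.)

Z ≈ 0.9446

P = RT/(V_m − b) − a/V_m² = (0.08314)(724)/(0.2210 − 0.04078) − 3.747/(0.2210)²
  = 60.193/0.18022 − 76.718 = 334.00 − 76.718 = 257.28 bar
Z = PV_m/(RT) = (257.28)(0.2210)/((0.08314)(724)) = 56.859/60.193 = 0.9446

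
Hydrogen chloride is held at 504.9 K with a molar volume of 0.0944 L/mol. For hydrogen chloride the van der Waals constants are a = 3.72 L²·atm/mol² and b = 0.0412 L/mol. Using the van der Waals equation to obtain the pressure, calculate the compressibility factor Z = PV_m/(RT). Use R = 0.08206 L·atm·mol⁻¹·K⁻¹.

P = RT/(V_m − b) − a/V_m² = (0.08206)(504.9)/(0.0944 − 0.0412) − 3.72/(0.0944)²
  = 41.432/0.053200 − 417.44 = 778.80 − 417.44 = 361.36 atm
Z = PV_m/(RT) = (361.36)(0.0944)/((0.08206)(504.9)) = 34.112/41.432 = 0.8233

Z ≈ 0.8233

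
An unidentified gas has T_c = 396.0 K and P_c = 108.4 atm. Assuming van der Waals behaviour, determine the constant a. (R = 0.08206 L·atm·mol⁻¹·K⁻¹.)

From T_c = 8a/(27Rb) and P_c = a/(27b²): a = 27 R² T_c²/(64 P_c).
a = 27×(0.08206)²×(396.0)²/(64×108.4) = 28511/6937.6 = 4.110 L²·atm/mol²

a ≈ 4.110 L²·atm/mol²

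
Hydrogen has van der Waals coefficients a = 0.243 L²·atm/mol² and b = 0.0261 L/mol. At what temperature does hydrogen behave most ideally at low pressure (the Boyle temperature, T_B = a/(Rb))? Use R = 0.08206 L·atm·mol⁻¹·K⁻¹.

T_B ≈ 113.5 K

For a van der Waals gas the second virial coefficient B₂ = b − a/(RT) vanishes at T_B = a/(Rb).
T_B = 0.243/(0.08206×0.0261) = 0.243/0.0021418 = 113.5 K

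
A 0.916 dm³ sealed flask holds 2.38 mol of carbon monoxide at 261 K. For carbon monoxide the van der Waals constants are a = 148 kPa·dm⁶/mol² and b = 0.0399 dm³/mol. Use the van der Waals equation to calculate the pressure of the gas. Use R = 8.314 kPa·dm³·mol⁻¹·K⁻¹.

P ≈ 5291 kPa

P = nRT/(V − nb) − a n²/V²
nRT/(V − nb) = (2.38)(8.314)(261)/(0.916 − 2.38×0.0399) = 5164.5/0.82104 = 6290.2 kPa
a n²/V² = (148)(2.38)²/(0.916)² = 999.14 kPa
P = 6290.2 − 999.14 = 5291 kPa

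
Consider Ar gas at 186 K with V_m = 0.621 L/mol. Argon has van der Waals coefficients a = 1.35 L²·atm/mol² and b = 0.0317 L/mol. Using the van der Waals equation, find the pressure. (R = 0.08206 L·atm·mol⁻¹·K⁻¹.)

P = RT/(V_m − b) − a/V_m²
RT/(V_m − b) = (0.08206)(186)/(0.621 − 0.0317) = 15.263/0.58930 = 25.900 atm
a/V_m² = 1.35/(0.621)² = 3.5007 atm
P = 25.900 − 3.5007 = 22.40 atm

P ≈ 22.40 atm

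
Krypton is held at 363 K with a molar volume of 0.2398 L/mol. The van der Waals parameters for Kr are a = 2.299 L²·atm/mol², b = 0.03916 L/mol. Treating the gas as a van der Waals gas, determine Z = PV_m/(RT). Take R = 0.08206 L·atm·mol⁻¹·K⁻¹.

P = RT/(V_m − b) − a/V_m² = (0.08206)(363)/(0.2398 − 0.03916) − 2.299/(0.2398)²
  = 29.788/0.20064 − 39.980 = 148.46 − 39.980 = 108.48 atm
Z = PV_m/(RT) = (108.48)(0.2398)/((0.08206)(363)) = 26.014/29.788 = 0.8733

Z ≈ 0.8733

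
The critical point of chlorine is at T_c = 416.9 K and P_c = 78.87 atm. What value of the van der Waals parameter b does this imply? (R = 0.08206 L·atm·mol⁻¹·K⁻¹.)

b ≈ 0.05422 L/mol

From T_c = 8a/(27Rb) and P_c = a/(27b²): b = R T_c/(8 P_c).
b = (0.08206)(416.9)/(8×78.87) = 34.211/630.96 = 0.05422 L/mol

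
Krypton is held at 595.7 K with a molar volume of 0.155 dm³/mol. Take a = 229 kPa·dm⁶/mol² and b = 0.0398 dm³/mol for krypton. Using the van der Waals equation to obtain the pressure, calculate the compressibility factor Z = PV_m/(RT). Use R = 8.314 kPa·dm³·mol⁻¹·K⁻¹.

P = RT/(V_m − b) − a/V_m² = (8.314)(595.7)/(0.155 − 0.0398) − 229/(0.155)²
  = 4952.6/0.11520 − 9531.7 = 42991 − 9531.7 = 33459 kPa
Z = PV_m/(RT) = (33459)(0.155)/((8.314)(595.7)) = 5186.1/4952.6 = 1.047

Z ≈ 1.047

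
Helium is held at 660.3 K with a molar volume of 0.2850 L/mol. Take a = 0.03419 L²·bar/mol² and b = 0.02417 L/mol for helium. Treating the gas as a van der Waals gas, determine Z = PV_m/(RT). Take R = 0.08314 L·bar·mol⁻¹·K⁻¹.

P = RT/(V_m − b) − a/V_m² = (0.08314)(660.3)/(0.2850 − 0.02417) − 0.03419/(0.2850)²
  = 54.897/0.26083 − 0.42093 = 210.47 − 0.42093 = 210.05 bar
Z = PV_m/(RT) = (210.05)(0.2850)/((0.08314)(660.3)) = 59.864/54.897 = 1.090

Z ≈ 1.090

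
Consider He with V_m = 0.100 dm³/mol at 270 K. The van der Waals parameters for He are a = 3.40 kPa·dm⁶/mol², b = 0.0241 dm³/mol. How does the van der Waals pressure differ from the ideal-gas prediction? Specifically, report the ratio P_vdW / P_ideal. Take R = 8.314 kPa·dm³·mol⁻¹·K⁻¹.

Ideal: P_ideal = RT/V_m = (8.314)(270)/0.100 = 22447.8 kPa
vdW: P = RT/(V_m − b) − a/V_m² = 2244.78/0.0759000 − 3.40/0.0100000 = 29575.5 − 340.000 = 29235.5 kPa
Ratio = 29235.5/22447.8 = 1.302

P_vdW / P_ideal ≈ 1.302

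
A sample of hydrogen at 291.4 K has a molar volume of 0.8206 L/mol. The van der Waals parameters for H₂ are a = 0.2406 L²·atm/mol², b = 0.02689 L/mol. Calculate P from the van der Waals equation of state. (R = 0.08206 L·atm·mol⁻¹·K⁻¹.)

P = RT/(V_m − b) − a/V_m²
RT/(V_m − b) = (0.08206)(291.4)/(0.8206 − 0.02689) = 23.912/0.79371 = 30.127 atm
a/V_m² = 0.2406/(0.8206)² = 0.35730 atm
P = 30.127 − 0.35730 = 29.77 atm

P ≈ 29.77 atm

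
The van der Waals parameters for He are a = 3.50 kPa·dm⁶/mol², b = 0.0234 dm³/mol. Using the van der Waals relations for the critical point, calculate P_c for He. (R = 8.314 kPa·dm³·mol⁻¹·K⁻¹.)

P_c ≈ 236.7 kPa

For a van der Waals gas, P_c = a/(27b²).
P_c = 3.50/(27×(0.0234)²) = 3.50/0.014784 = 236.7 kPa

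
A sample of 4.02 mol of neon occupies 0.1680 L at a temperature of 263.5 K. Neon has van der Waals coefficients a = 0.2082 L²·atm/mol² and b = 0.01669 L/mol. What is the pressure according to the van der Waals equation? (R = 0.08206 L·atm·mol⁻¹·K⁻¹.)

P = nRT/(V − nb) − a n²/V²
nRT/(V − nb) = (4.02)(0.08206)(263.5)/(0.1680 − 4.02×0.01669) = 86.924/0.10091 = 861.40 atm
a n²/V² = (0.2082)(4.02)²/(0.1680)² = 119.21 atm
P = 861.40 − 119.21 = 742.2 atm

P ≈ 742.2 atm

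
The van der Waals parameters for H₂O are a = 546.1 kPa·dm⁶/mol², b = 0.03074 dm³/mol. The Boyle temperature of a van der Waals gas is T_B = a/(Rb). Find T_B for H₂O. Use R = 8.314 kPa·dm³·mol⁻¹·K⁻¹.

T_B ≈ 2137 K

For a van der Waals gas the second virial coefficient B₂ = b − a/(RT) vanishes at T_B = a/(Rb).
T_B = 546.1/(8.314×0.03074) = 546.1/0.25557 = 2137 K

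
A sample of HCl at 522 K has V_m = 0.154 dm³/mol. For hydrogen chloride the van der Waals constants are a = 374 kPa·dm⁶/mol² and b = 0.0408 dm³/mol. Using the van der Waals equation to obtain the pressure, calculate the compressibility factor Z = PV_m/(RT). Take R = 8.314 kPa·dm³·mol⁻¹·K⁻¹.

Z ≈ 0.8008

P = RT/(V_m − b) − a/V_m² = (8.314)(522)/(0.154 − 0.0408) − 374/(0.154)²
  = 4339.9/0.11320 − 15770 = 38338 − 15770 = 22568 kPa
Z = PV_m/(RT) = (22568)(0.154)/((8.314)(522)) = 3475.5/4339.9 = 0.8008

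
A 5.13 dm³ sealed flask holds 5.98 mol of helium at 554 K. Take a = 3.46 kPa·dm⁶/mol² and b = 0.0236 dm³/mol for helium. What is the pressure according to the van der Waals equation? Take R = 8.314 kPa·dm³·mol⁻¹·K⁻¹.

P = nRT/(V − nb) − a n²/V²
nRT/(V − nb) = (5.98)(8.314)(554)/(5.13 − 5.98×0.0236) = 27544/4.9889 = 5521.1 kPa
a n²/V² = (3.46)(5.98)²/(5.13)² = 4.7016 kPa
P = 5521.1 − 4.7016 = 5516 kPa

P ≈ 5516 kPa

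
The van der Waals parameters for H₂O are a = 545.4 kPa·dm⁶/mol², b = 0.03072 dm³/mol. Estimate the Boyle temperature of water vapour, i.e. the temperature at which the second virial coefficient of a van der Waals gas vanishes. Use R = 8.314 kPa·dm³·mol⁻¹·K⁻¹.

T_B ≈ 2135 K

For a van der Waals gas the second virial coefficient B₂ = b − a/(RT) vanishes at T_B = a/(Rb).
T_B = 545.4/(8.314×0.03072) = 545.4/0.25541 = 2135 K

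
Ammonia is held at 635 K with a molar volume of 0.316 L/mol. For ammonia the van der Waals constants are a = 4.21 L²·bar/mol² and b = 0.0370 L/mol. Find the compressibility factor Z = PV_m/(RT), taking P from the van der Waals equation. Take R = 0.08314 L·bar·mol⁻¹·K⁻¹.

Z ≈ 0.8803

P = RT/(V_m − b) − a/V_m² = (0.08314)(635)/(0.316 − 0.0370) − 4.21/(0.316)²
  = 52.794/0.27900 − 42.161 = 189.23 − 42.161 = 147.07 bar
Z = PV_m/(RT) = (147.07)(0.316)/((0.08314)(635)) = 46.474/52.794 = 0.8803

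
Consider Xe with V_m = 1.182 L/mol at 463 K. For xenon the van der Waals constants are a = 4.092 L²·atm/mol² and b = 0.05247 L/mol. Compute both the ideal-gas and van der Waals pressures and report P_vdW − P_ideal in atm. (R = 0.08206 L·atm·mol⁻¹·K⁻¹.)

ΔP ≈ -1.436 atm

Ideal: P_ideal = RT/V_m = (0.08206)(463)/1.182 = 32.1436 atm
vdW: P = RT/(V_m − b) − a/V_m² = 37.9938/1.12953 − 4.092/1.39712 = 33.6368 − 2.92888 = 30.7079 atm
ΔP = 30.7079 − 32.1436 = -1.436 atm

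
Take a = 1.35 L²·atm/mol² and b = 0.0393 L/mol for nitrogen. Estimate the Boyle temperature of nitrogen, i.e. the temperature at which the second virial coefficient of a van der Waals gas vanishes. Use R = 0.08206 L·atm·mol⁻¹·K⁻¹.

T_B ≈ 418.6 K

For a van der Waals gas the second virial coefficient B₂ = b − a/(RT) vanishes at T_B = a/(Rb).
T_B = 1.35/(0.08206×0.0393) = 1.35/0.0032250 = 418.6 K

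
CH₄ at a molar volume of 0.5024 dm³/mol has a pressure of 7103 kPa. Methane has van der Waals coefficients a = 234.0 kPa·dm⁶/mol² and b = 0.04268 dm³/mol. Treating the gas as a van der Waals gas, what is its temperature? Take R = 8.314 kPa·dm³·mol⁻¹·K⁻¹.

T = (P + a/V_m²)(V_m − b)/R
P + a/V_m² = 7103 + 234.0/(0.5024)² = 8030.1 kPa
V_m − b = 0.5024 − 0.04268 = 0.45972 dm³/mol
T = (8030.1)(0.45972)/8.314 = 444.0 K

T ≈ 444.0 K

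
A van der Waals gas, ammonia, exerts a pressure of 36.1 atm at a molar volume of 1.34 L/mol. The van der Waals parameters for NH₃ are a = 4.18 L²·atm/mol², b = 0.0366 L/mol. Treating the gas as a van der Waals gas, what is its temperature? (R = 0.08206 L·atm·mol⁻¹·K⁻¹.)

T = (P + a/V_m²)(V_m − b)/R
P + a/V_m² = 36.1 + 4.18/(1.34)² = 38.428 atm
V_m − b = 1.34 − 0.0366 = 1.3034 L/mol
T = (38.428)(1.3034)/0.08206 = 610.4 K

T ≈ 610.4 K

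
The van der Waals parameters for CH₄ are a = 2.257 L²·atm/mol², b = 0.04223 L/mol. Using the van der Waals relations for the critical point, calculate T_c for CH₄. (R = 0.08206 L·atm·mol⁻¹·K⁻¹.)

T_c ≈ 193.0 K

For a van der Waals gas, T_c = 8a/(27Rb).
T_c = 8×2.257/(27×0.08206×0.04223) = 18.056/0.093566 = 193.0 K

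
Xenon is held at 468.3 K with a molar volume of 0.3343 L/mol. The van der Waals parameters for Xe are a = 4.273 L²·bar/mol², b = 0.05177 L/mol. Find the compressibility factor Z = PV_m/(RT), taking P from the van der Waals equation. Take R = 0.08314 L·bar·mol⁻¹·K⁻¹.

P = RT/(V_m − b) − a/V_m² = (0.08314)(468.3)/(0.3343 − 0.05177) − 4.273/(0.3343)²
  = 38.934/0.28253 − 38.235 = 137.80 − 38.235 = 99.57 bar
Z = PV_m/(RT) = (99.57)(0.3343)/((0.08314)(468.3)) = 33.286/38.934 = 0.8549

Z ≈ 0.8549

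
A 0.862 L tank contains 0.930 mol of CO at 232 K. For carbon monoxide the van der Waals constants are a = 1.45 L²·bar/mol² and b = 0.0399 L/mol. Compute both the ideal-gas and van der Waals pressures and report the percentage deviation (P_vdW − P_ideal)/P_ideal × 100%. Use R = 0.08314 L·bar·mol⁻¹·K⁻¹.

Ideal: P_ideal = nRT/V = (0.930)(0.08314)(232)/0.862 = 20.8101 bar
vdW: P = nRT/(V − nb) − a n²/V² = 17.9383/0.824893 − 1.25411/0.743044 = 21.7462 − 1.68780 = 20.0584 bar
% deviation = (20.0584 − 20.8101)/20.8101 × 100% = -3.61%

-3.61 %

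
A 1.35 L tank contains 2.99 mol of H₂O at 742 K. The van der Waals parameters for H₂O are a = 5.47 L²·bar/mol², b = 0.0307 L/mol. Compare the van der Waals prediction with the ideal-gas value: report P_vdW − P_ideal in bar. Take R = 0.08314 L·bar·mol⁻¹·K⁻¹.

ΔP ≈ -16.86 bar

Ideal: P_ideal = nRT/V = (2.99)(0.08314)(742)/1.35 = 136.632 bar
vdW: P = nRT/(V − nb) − a n²/V² = 184.453/1.25821 − 48.9023/1.82250 = 146.600 − 26.8325 = 119.768 bar
ΔP = 119.768 − 136.632 = -16.86 bar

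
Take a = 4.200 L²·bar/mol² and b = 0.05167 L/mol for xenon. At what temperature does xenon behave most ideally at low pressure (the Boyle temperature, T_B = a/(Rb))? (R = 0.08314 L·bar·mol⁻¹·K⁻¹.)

For a van der Waals gas the second virial coefficient B₂ = b − a/(RT) vanishes at T_B = a/(Rb).
T_B = 4.200/(0.08314×0.05167) = 4.200/0.0042958 = 977.7 K

T_B ≈ 977.7 K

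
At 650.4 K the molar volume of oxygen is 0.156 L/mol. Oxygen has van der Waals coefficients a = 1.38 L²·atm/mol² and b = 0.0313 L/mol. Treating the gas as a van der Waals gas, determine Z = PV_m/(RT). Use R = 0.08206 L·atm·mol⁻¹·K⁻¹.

P = RT/(V_m − b) − a/V_m² = (0.08206)(650.4)/(0.156 − 0.0313) − 1.38/(0.156)²
  = 53.372/0.12470 − 56.706 = 428.00 − 56.706 = 371.29 atm
Z = PV_m/(RT) = (371.29)(0.156)/((0.08206)(650.4)) = 57.921/53.372 = 1.085

Z ≈ 1.085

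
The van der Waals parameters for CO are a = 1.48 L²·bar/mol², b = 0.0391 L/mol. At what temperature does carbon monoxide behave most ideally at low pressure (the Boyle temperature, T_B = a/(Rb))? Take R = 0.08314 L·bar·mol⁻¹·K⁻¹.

T_B ≈ 455.3 K

For a van der Waals gas the second virial coefficient B₂ = b − a/(RT) vanishes at T_B = a/(Rb).
T_B = 1.48/(0.08314×0.0391) = 1.48/0.0032508 = 455.3 K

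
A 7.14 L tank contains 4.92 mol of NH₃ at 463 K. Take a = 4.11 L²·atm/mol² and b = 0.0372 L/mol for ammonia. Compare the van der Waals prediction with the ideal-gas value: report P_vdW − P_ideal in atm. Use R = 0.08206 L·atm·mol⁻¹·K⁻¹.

Ideal: P_ideal = nRT/V = (4.92)(0.08206)(463)/7.14 = 26.1806 atm
vdW: P = nRT/(V − nb) − a n²/V² = 186.929/6.95698 − 99.4883/50.9796 = 26.8693 − 1.95153 = 24.9178 atm
ΔP = 24.9178 − 26.1806 = -1.263 atm

ΔP ≈ -1.263 atm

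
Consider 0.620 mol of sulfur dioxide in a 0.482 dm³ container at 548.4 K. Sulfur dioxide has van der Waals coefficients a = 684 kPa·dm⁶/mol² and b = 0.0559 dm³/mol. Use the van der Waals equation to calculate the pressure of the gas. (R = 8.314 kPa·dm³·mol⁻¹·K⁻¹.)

P ≈ 5187 kPa

P = nRT/(V − nb) − a n²/V²
nRT/(V − nb) = (0.620)(8.314)(548.4)/(0.482 − 0.620×0.0559) = 2826.8/0.44734 = 6319.1 kPa
a n²/V² = (684)(0.620)²/(0.482)² = 1131.7 kPa
P = 6319.1 − 1131.7 = 5187 kPa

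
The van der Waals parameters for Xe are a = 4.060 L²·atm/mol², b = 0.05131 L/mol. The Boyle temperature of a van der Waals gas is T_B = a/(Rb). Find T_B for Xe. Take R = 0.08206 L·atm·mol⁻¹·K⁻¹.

T_B ≈ 964.3 K

For a van der Waals gas the second virial coefficient B₂ = b − a/(RT) vanishes at T_B = a/(Rb).
T_B = 4.060/(0.08206×0.05131) = 4.060/0.0042105 = 964.3 K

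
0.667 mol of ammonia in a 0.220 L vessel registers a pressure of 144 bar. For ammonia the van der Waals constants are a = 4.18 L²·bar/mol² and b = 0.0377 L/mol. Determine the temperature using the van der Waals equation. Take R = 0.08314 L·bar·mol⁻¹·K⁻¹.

T = (P + a n²/V²)(V − nb)/(nR)
P + a n²/V² = 144 + (4.18)(0.667)²/(0.220)² = 182.42 bar
V − nb = 0.220 − (0.667)(0.0377) = 0.19485 L
T = (182.42)(0.19485)/((0.667)(0.08314)) = 641.0 K

T ≈ 641.0 K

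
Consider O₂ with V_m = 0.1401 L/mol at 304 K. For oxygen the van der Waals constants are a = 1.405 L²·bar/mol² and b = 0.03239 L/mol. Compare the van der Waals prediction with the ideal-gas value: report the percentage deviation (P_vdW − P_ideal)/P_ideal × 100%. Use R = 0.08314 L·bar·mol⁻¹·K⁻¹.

-9.61 %

Ideal: P_ideal = RT/V_m = (0.08314)(304)/0.1401 = 180.404 bar
vdW: P = RT/(V_m − b) − a/V_m² = 25.2746/0.107710 − 1.405/0.0196280 = 234.654 − 71.5814 = 163.073 bar
% deviation = (163.073 − 180.404)/180.404 × 100% = -9.61%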